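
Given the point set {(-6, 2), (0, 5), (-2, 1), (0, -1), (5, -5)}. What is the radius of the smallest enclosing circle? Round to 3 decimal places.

By Welzl's lemma the MEC is supported by two points (diametrically opposite) or three points (on a circumcircle).
The farthest pair is (-6, 2)–(5, -5) with squared distance 170. The circle on this segment as diameter has centre (-0.5, -1.5) and r² = 170/4 = 42.5.
Check (0, 5): distance² to centre = 42.5 ≤ 42.5, so it lies inside.
All remaining points lie in this disk, and no smaller disk contains both endpoints, so this is the minimum enclosing circle.
r = √(42.5) ≈ 6.519.

6.519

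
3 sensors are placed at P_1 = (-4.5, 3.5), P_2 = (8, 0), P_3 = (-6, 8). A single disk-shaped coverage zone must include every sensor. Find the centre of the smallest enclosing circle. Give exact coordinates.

Side lengths²: P_1P_2² = 168.5, P_1P_3² = 22.5, P_2P_3² = 260.
Since P_2P_3² = 260 ≥ 168.5 + 22.5 = 191, the angle opposite P_2P_3 is not acute, so the smallest enclosing circle has P_2P_3 as diameter.
Centre = midpoint of P_2P_3 = (1, 4), r² = 260/4 = 65.
Centre = (1, 4).

(1, 4)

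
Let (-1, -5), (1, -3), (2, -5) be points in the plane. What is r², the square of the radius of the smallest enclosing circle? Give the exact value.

2.5

Call the three points A, B, C in the order given.
Side lengths²: AB² = 8, AC² = 9, BC² = 5.
Since AC² = 9 < 8 + 5 = 13, the triangle is acute, so the smallest enclosing circle is the circumcircle.
Circumcentre = (0.5, -4.5), r² = 2.5.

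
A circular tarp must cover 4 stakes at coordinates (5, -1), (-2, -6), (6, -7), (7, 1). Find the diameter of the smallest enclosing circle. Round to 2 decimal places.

11.40

A smallest enclosing disk is always determined by at most three of the input points on its boundary.
The farthest pair is (-2, -6)–(7, 1) with squared distance 130. The circle on this segment as diameter has centre (2.5, -2.5) and r² = 130/4 = 32.5.
Check (5, -1): distance² to centre = 8.5 ≤ 32.5, so it lies inside.
All remaining points lie in this disk, and no smaller disk contains both endpoints, so this is the minimum enclosing circle.
Diameter = 2r = 2√(32.5) ≈ 11.40.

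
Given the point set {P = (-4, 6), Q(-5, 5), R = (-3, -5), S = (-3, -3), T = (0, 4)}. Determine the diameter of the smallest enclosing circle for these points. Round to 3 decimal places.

The minimum enclosing circle of a finite set is fixed by two of the points (as a diameter) or three (as a circumcircle).
The farthest pair is P–R with squared distance 122. The circle on this segment as diameter has centre (-3.5, 0.5) and r² = 122/4 = 30.5.
Check Q: distance² to centre = 22.5 ≤ 30.5, so it lies inside.
All remaining points lie in this disk, and no smaller disk contains both endpoints, so this is the minimum enclosing circle.
Diameter = 2r = 2√(30.5) ≈ 11.045.

11.045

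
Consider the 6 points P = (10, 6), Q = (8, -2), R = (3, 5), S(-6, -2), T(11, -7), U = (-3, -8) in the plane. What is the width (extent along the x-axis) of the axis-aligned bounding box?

17

max x = 11, min x = -6, so width = 17.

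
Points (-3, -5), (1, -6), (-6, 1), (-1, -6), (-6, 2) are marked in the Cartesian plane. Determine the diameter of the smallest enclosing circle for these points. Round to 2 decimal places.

10.63

By Welzl's lemma the MEC is supported by two points (diametrically opposite) or three points (on a circumcircle).
The farthest pair is (1, -6)–(-6, 2) with squared distance 113. The circle on this segment as diameter has centre (-2.5, -2) and r² = 113/4 = 28.25.
Check (-3, -5): distance² to centre = 9.25 ≤ 28.25, so it lies inside.
All remaining points lie in this disk, and no smaller disk contains both endpoints, so this is the minimum enclosing circle.
Diameter = 2r = 2√(28.25) ≈ 10.63.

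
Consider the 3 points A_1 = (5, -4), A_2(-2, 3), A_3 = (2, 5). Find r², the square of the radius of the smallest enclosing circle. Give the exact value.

25

Side lengths²: A_1A_2² = 98, A_1A_3² = 90, A_2A_3² = 20.
Since A_1A_2² = 98 < 90 + 20 = 110, the triangle is acute, so the smallest enclosing circle is the circumcircle.
Circumcentre = (2, 0), r² = 25.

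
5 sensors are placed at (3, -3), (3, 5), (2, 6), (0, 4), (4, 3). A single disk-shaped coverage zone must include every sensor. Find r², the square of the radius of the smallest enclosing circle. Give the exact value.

The farthest pair is (3, -3)–(2, 6) with squared distance 82. The circle on this segment as diameter has centre (2.5, 1.5) and r² = 82/4 = 20.5.
Check (3, 5): distance² to centre = 12.5 ≤ 20.5, so it lies inside.
All remaining points lie in this disk, and no smaller disk contains both endpoints, so this is the minimum enclosing circle.

20.5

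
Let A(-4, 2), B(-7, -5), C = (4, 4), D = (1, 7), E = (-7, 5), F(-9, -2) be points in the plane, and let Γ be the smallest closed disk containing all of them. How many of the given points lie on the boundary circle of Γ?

3

By Welzl's lemma the MEC is supported by two points (diametrically opposite) or three points (on a circumcircle).
The minimum enclosing circle is determined by three boundary points: B, C, D.
Their circumcentre is (-2.4, 0.6) with r² = 52.52.
The farthest remaining point F is at distance² 50.32 ≤ 52.52.
The points at distance exactly r from the centre are B, C, D — 3 points.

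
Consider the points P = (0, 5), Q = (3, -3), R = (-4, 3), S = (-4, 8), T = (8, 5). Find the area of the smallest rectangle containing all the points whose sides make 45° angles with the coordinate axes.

126

In coordinates u = x + y, v = x − y the rectangle is axis-aligned; the map (x,y)→(u,v) scales areas by 2.
u-values: 5, 0, -1, 4, 13; range = 13 − (-1) = 14.
v-values: -5, 6, -7, -12, 3; range = 6 − (-12) = 18.
Area = (14 × 18) / 2 = 126.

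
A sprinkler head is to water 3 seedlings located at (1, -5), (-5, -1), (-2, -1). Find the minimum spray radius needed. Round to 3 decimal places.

Call the three points A, B, C in the order given.
Side lengths²: AB² = 52, AC² = 25, BC² = 9.
Since AB² = 52 ≥ 25 + 9 = 34, the angle opposite AB is not acute, so the smallest enclosing circle has AB as diameter.
Centre = midpoint of AB = (-2, -3), r² = 52/4 = 13.
r = √13 ≈ 3.606.

3.606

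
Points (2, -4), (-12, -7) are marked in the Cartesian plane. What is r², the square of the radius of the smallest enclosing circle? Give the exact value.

The smallest circle enclosing two points has them as diameter endpoints.
Centre = midpoint = (-5, -5.5); r² = |(2, -4)−(-12, -7)|²/4 = 205/4 = 51.25.

51.25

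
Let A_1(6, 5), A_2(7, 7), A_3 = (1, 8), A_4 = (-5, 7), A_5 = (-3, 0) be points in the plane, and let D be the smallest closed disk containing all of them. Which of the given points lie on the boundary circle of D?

The minimum enclosing circle is determined by three boundary points: A_2, A_4, A_5.
Their circumcentre is (1, 69/14) with r² = 7897/196.
The farthest remaining point A_1 is at distance² 4901/196 ≤ 7897/196.
The points at distance exactly r from the centre are A_2, A_4, A_5 — 3 points.

A_2, A_4, A_5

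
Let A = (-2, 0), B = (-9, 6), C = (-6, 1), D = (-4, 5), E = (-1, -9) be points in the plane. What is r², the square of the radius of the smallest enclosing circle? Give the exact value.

The minimum enclosing circle of a finite set is fixed by two of the points (as a diameter) or three (as a circumcircle).
The farthest pair is B–E with squared distance 289. The circle on this segment as diameter has centre (-5, -1.5) and r² = 289/4 = 72.25.
Check A: distance² to centre = 11.25 ≤ 72.25, so it lies inside.
All remaining points lie in this disk, and no smaller disk contains both endpoints, so this is the minimum enclosing circle.

72.25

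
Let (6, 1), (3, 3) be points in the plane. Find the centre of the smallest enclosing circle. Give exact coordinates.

The smallest circle enclosing two points has them as diameter endpoints.
Centre = midpoint = (4.5, 2); r² = |(6, 1)−(3, 3)|²/4 = 13/4 = 3.25.
Centre = (4.5, 2).

(4.5, 2)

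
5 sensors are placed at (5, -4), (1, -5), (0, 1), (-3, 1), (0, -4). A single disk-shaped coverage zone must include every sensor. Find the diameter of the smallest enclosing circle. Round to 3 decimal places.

A smallest enclosing disk is always determined by at most three of the input points on its boundary.
The farthest pair is (5, -4)–(-3, 1) with squared distance 89. The circle on this segment as diameter has centre (1, -1.5) and r² = 89/4 = 22.25.
Check (1, -5): distance² to centre = 12.25 ≤ 22.25, so it lies inside.
All remaining points lie in this disk, and no smaller disk contains both endpoints, so this is the minimum enclosing circle.
Diameter = 2r = 2√(22.25) ≈ 9.434.

9.434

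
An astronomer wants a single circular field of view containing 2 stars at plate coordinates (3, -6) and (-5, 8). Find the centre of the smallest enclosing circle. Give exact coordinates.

(-1, 1)

The smallest circle enclosing two points has them as diameter endpoints.
Centre = midpoint = (-1, 1); r² = |(3, -6)−(-5, 8)|²/4 = 260/4 = 65.
Centre = (-1, 1).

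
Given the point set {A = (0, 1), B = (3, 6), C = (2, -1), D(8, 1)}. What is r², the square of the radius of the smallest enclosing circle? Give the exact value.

17

The minimum enclosing circle is determined by three boundary points: A, B, D.
Their circumcentre is (4, 2) with r² = 17.
The farthest remaining point C is at distance² 13 ≤ 17.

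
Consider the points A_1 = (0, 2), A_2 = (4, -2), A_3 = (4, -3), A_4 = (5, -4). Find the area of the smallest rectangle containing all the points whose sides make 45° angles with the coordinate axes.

In coordinates u = x + y, v = x − y the rectangle is axis-aligned; the map (x,y)→(u,v) scales areas by 2.
u-values: 2, 2, 1, 1; range = 2 − 1 = 1.
v-values: -2, 6, 7, 9; range = 9 − (-2) = 11.
Area = (1 × 11) / 2 = 5.5.

5.5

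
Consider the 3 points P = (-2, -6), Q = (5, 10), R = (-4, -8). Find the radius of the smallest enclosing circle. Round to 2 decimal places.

Side lengths²: PQ² = 305, PR² = 8, QR² = 405.
Since QR² = 405 ≥ 305 + 8 = 313, the angle opposite QR is not acute, so the smallest enclosing circle has QR as diameter.
Centre = midpoint of QR = (0.5, 1), r² = 405/4 = 101.25.
r = √(101.25) ≈ 10.06.

10.06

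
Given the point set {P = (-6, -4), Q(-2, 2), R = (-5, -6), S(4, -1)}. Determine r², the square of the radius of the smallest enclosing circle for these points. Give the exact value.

28885/1058

By Welzl's lemma the MEC is supported by two points (diametrically opposite) or three points (on a circumcircle).
The minimum enclosing circle is determined by three boundary points: P, R, S.
Their circumcentre is (-43/46, -125/46) with r² = 28885/1058.
The farthest remaining point Q is at distance² 24745/1058 ≤ 28885/1058.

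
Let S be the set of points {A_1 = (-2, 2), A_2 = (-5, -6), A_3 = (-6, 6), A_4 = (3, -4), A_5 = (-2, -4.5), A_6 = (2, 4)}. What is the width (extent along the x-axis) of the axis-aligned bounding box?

9

max x = 3, min x = -6, so width = 9.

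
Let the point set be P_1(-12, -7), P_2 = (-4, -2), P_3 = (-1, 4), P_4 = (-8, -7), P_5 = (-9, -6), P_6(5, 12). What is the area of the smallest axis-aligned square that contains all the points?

The bounding box has width 17 and height 19.
An axis-aligned square enclosing the set must have side ≥ max(width, height).
So the minimum side is max(17, 19) = 19.
Area = 19² = 361.

361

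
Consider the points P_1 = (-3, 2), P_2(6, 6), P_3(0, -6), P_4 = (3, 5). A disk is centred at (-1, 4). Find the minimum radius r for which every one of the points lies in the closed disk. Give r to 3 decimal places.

10.050

The required radius is the distance from (-1, 4) to the farthest point.
Squared distances: 8, 53, 101, 17.
Maximum is 101, attained at P_3.
r = √101 ≈ 10.050.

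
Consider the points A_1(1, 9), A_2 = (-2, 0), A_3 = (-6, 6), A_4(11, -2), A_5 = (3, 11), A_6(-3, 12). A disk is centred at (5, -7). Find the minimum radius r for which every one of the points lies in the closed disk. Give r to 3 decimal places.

The required radius is the distance from (5, -7) to the farthest point.
Squared distances: 272, 98, 290, 61, 328, 425.
Maximum is 425, attained at A_6.
r = √425 ≈ 20.616.

20.616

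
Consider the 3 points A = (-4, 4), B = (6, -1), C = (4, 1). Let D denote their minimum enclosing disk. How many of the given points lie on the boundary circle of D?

2

Side lengths²: AB² = 125, AC² = 73, BC² = 8.
Since AB² = 125 ≥ 73 + 8 = 81, the angle opposite AB is not acute, so the smallest enclosing circle has AB as diameter.
Centre = midpoint of AB = (1, 1.5), r² = 125/4 = 31.25.
The points at distance exactly r from the centre are A, B — 2 points.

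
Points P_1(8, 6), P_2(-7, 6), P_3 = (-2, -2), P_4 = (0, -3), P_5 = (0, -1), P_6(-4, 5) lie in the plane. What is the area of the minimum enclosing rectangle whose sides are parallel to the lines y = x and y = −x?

144

In coordinates u = x + y, v = x − y the rectangle is axis-aligned; the map (x,y)→(u,v) scales areas by 2.
u-values: 14, -1, -4, -3, -1, 1; range = 14 − (-4) = 18.
v-values: 2, -13, 0, 3, 1, -9; range = 3 − (-13) = 16.
Area = (18 × 16) / 2 = 144.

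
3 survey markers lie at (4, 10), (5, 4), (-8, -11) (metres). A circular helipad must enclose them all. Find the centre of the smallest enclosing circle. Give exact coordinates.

Call the three points A, B, C in the order given.
Side lengths²: AB² = 37, AC² = 585, BC² = 394.
Since AC² = 585 ≥ 394 + 37 = 431, the angle opposite AC is not acute, so the smallest enclosing circle has AC as diameter.
Centre = midpoint of AC = (-2, -0.5), r² = 585/4 = 146.25.
Centre = (-2, -0.5).

(-2, -0.5)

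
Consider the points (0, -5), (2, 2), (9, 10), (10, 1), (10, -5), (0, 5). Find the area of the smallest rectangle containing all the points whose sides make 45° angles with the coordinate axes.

240

In coordinates u = x + y, v = x − y the rectangle is axis-aligned; the map (x,y)→(u,v) scales areas by 2.
u-values: -5, 4, 19, 11, 5, 5; range = 19 − (-5) = 24.
v-values: 5, 0, -1, 9, 15, -5; range = 15 − (-5) = 20.
Area = (24 × 20) / 2 = 240.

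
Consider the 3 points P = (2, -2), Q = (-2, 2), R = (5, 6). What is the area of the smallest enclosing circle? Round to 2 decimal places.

61.60

Side lengths²: PQ² = 32, PR² = 73, QR² = 65.
Since PR² = 73 < 65 + 32 = 97, the triangle is acute, so the smallest enclosing circle is the circumcircle.
Circumcentre = (53/22, 53/22), r² = 4745/242.
Area = π·r² = π·4745/242 ≈ 61.60.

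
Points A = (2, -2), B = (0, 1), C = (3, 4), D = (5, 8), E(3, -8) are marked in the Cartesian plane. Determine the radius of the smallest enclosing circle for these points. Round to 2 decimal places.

The farthest pair is D–E with squared distance 260. The circle on this segment as diameter has centre (4, 0) and r² = 260/4 = 65.
Check A: distance² to centre = 8 ≤ 65, so it lies inside.
All remaining points lie in this disk, and no smaller disk contains both endpoints, so this is the minimum enclosing circle.
r = √65 ≈ 8.06.

8.06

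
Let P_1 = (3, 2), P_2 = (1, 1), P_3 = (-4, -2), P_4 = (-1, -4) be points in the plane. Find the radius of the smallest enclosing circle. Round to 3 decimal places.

The minimum enclosing circle of a finite set is fixed by two of the points (as a diameter) or three (as a circumcircle).
The farthest pair is P_1–P_3 with squared distance 65. The circle on this segment as diameter has centre (-0.5, 0) and r² = 65/4 = 16.25.
Check P_2: distance² to centre = 3.25 ≤ 16.25, so it lies inside.
All remaining points lie in this disk, and no smaller disk contains both endpoints, so this is the minimum enclosing circle.
r = √(16.25) ≈ 4.031.

4.031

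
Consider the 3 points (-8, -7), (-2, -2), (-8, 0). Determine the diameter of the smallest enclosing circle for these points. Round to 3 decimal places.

Call the three points A, B, C in the order given.
Side lengths²: AB² = 61, AC² = 49, BC² = 40.
Since AB² = 61 < 49 + 40 = 89, the triangle is acute, so the smallest enclosing circle is the circumcircle.
Circumcentre = (-35/6, -3.5), r² = 305/18.
Diameter = 2r = 2√(305/18) ≈ 8.233.

8.233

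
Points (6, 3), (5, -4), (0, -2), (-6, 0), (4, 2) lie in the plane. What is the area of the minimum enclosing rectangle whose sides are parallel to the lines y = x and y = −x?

In coordinates u = x + y, v = x − y the rectangle is axis-aligned; the map (x,y)→(u,v) scales areas by 2.
u-values: 9, 1, -2, -6, 6; range = 9 − (-6) = 15.
v-values: 3, 9, 2, -6, 2; range = 9 − (-6) = 15.
Area = (15 × 15) / 2 = 112.5.

112.5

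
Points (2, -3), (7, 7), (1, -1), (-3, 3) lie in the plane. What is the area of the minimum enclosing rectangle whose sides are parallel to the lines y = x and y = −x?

82.5

In coordinates u = x + y, v = x − y the rectangle is axis-aligned; the map (x,y)→(u,v) scales areas by 2.
u-values: -1, 14, 0, 0; range = 14 − (-1) = 15.
v-values: 5, 0, 2, -6; range = 5 − (-6) = 11.
Area = (15 × 11) / 2 = 82.5.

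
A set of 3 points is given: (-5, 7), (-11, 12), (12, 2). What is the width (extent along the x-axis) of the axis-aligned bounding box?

23

max x = 12, min x = -11, so width = 23.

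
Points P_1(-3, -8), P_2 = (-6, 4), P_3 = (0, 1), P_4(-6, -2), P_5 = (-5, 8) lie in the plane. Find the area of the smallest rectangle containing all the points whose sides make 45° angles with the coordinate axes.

126

In coordinates u = x + y, v = x − y the rectangle is axis-aligned; the map (x,y)→(u,v) scales areas by 2.
u-values: -11, -2, 1, -8, 3; range = 3 − (-11) = 14.
v-values: 5, -10, -1, -4, -13; range = 5 − (-13) = 18.
Area = (14 × 18) / 2 = 126.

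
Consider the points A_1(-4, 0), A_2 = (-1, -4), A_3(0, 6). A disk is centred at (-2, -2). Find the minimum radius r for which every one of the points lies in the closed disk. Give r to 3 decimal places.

8.246

The required radius is the distance from (-2, -2) to the farthest point.
Squared distances: 8, 5, 68.
Maximum is 68, attained at A_3.
r = √68 ≈ 8.246.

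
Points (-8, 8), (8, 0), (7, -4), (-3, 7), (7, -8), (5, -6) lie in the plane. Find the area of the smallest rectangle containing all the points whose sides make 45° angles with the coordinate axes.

In coordinates u = x + y, v = x − y the rectangle is axis-aligned; the map (x,y)→(u,v) scales areas by 2.
u-values: 0, 8, 3, 4, -1, -1; range = 8 − (-1) = 9.
v-values: -16, 8, 11, -10, 15, 11; range = 15 − (-16) = 31.
Area = (9 × 31) / 2 = 139.5.

139.5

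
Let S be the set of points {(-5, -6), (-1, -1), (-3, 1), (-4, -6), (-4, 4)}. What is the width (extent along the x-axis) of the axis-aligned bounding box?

4

max x = -1, min x = -5, so width = 4.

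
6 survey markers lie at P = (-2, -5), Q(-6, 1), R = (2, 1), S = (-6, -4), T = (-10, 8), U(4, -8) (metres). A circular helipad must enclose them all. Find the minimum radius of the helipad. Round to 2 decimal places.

By Welzl's lemma the MEC is supported by two points (diametrically opposite) or three points (on a circumcircle).
The farthest pair is T–U with squared distance 452. The circle on this segment as diameter has centre (-3, 0) and r² = 452/4 = 113.
Check P: distance² to centre = 26 ≤ 113, so it lies inside.
All remaining points lie in this disk, and no smaller disk contains both endpoints, so this is the minimum enclosing circle.
r = √113 ≈ 10.63.

10.63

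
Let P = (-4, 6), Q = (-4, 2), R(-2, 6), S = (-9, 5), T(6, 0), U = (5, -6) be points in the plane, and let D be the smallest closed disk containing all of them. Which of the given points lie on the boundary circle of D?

A smallest enclosing disk is always determined by at most three of the input points on its boundary.
The farthest pair is S–U with squared distance 317. The circle on this segment as diameter has centre (-2, -0.5) and r² = 317/4 = 79.25.
Check P: distance² to centre = 46.25 ≤ 79.25, so it lies inside.
All remaining points lie in this disk, and no smaller disk contains both endpoints, so this is the minimum enclosing circle.
The points at distance exactly r from the centre are S, U — 2 points.

S, U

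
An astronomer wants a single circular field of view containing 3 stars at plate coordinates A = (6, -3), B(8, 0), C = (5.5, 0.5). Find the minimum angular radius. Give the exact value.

65/34

Side lengths²: AB² = 13, AC² = 12.5, BC² = 6.5.
Since AB² = 13 < 12.5 + 6.5 = 19, the triangle is acute, so the smallest enclosing circle is the circumcircle.
Circumcentre = (110/17, -39/34), r² = 4225/1156.
r = √(4225/1156) = 65/34.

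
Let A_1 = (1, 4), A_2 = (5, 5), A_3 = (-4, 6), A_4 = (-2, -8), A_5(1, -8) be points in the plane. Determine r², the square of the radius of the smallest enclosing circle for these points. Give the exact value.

By Welzl's lemma the MEC is supported by two points (diametrically opposite) or three points (on a circumcircle).
The minimum enclosing circle is determined by three boundary points: A_2, A_3, A_4.
Their circumcentre is (-11/62, -37/62) with r² = 111725/1922.
The farthest remaining point A_5 is at distance² 108005/1922 ≤ 111725/1922.

111725/1922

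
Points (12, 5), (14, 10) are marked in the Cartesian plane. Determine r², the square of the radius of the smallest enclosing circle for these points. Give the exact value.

7.25

The smallest circle enclosing two points has them as diameter endpoints.
Centre = midpoint = (13, 7.5); r² = |(12, 5)−(14, 10)|²/4 = 29/4 = 7.25.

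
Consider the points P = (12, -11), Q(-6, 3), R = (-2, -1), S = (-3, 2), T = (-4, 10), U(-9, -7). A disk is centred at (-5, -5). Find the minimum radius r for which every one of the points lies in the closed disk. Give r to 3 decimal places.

The required radius is the distance from (-5, -5) to the farthest point.
Squared distances: 325, 65, 25, 53, 226, 20.
Maximum is 325, attained at P.
r = √325 ≈ 18.028.

18.028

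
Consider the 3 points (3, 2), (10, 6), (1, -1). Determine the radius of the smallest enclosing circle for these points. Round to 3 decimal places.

5.701

Call the three points A, B, C in the order given.
Side lengths²: AB² = 65, AC² = 13, BC² = 130.
Since BC² = 130 ≥ 65 + 13 = 78, the angle opposite BC is not acute, so the smallest enclosing circle has BC as diameter.
Centre = midpoint of BC = (5.5, 2.5), r² = 130/4 = 32.5.
r = √(32.5) ≈ 5.701.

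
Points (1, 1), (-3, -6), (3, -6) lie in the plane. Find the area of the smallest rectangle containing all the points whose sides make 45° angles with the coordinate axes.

In coordinates u = x + y, v = x − y the rectangle is axis-aligned; the map (x,y)→(u,v) scales areas by 2.
u-values: 2, -9, -3; range = 2 − (-9) = 11.
v-values: 0, 3, 9; range = 9 − 0 = 9.
Area = (11 × 9) / 2 = 49.5.

49.5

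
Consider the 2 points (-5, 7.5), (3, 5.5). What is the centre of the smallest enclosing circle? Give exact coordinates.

(-1, 6.5)

The smallest circle enclosing two points has them as diameter endpoints.
Centre = midpoint = (-1, 6.5); r² = |(-5, 7.5)−(3, 5.5)|²/4 = 68/4 = 17.
Centre = (-1, 6.5).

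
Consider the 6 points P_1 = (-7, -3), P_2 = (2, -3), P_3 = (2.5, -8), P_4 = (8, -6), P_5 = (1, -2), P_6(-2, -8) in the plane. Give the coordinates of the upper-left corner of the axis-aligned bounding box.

x-range [-7, 8], y-range [-8, -2].
The upper-left corner is (-7, -2).

(-7, -2)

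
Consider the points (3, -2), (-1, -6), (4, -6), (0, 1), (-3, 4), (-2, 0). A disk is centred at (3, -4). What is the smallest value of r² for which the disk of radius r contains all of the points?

The required radius is the distance from (3, -4) to the farthest point.
Squared distances: 4, 20, 5, 34, 100, 41.
Maximum is 100, attained at (-3, 4).

100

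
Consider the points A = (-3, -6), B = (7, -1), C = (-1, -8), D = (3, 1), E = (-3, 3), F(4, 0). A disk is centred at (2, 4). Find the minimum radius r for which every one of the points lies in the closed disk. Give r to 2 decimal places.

12.37

The required radius is the distance from (2, 4) to the farthest point.
Squared distances: 125, 50, 153, 10, 26, 20.
Maximum is 153, attained at C.
r = √153 ≈ 12.37.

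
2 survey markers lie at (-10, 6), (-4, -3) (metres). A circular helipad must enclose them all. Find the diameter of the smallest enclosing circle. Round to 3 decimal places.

The smallest circle enclosing two points has them as diameter endpoints.
Centre = midpoint = (-7, 1.5); r² = |(-10, 6)−(-4, -3)|²/4 = 117/4 = 29.25.
Diameter = 2r = 2√(29.25) ≈ 10.817.

10.817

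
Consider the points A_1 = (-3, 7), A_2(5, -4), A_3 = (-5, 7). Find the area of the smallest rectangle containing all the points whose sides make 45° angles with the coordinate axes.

31.5

In coordinates u = x + y, v = x − y the rectangle is axis-aligned; the map (x,y)→(u,v) scales areas by 2.
u-values: 4, 1, 2; range = 4 − 1 = 3.
v-values: -10, 9, -12; range = 9 − (-12) = 21.
Area = (3 × 21) / 2 = 31.5.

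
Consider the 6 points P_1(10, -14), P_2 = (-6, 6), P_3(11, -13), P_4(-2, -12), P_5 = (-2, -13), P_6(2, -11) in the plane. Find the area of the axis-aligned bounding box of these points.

340

x ranges over [-6, 11], width 17.
y ranges over [-14, 6], height 20.
Area = 17 × 20 = 340.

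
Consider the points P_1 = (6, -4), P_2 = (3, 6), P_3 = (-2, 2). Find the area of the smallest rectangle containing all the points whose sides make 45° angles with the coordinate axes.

63

In coordinates u = x + y, v = x − y the rectangle is axis-aligned; the map (x,y)→(u,v) scales areas by 2.
u-values: 2, 9, 0; range = 9 − 0 = 9.
v-values: 10, -3, -4; range = 10 − (-4) = 14.
Area = (9 × 14) / 2 = 63.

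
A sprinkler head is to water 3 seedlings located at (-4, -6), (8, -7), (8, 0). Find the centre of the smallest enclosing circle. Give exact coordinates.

(2.25, -3.5)

Call the three points A, B, C in the order given.
Side lengths²: AB² = 145, AC² = 180, BC² = 49.
Since AC² = 180 < 145 + 49 = 194, the triangle is acute, so the smallest enclosing circle is the circumcircle.
Circumcentre = (2.25, -3.5), r² = 45.3125.
Centre = (2.25, -3.5).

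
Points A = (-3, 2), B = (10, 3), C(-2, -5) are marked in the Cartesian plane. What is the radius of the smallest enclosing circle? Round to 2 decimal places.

7.23

Side lengths²: AB² = 170, AC² = 50, BC² = 208.
Since BC² = 208 < 170 + 50 = 220, the triangle is acute, so the smallest enclosing circle is the circumcircle.
Circumcentre = (86/23, -14/23), r² = 27625/529.
r = √(27625/529) ≈ 7.23.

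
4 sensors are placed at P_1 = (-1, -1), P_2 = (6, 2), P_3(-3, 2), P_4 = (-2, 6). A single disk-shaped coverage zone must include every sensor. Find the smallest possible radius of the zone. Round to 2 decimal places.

4.63

The minimum enclosing circle is determined by three boundary points: P_1, P_2, P_4.
Their circumcentre is (19/13, 38/13) with r² = 3625/169.
The farthest remaining point P_3 is at distance² 3508/169 ≤ 3625/169.
r = √(3625/169) ≈ 4.63.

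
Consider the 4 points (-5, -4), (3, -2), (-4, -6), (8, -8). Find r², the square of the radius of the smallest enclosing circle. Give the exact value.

46.25

The farthest pair is (-5, -4)–(8, -8) with squared distance 185. The circle on this segment as diameter has centre (1.5, -6) and r² = 185/4 = 46.25.
Check (3, -2): distance² to centre = 18.25 ≤ 46.25, so it lies inside.
All remaining points lie in this disk, and no smaller disk contains both endpoints, so this is the minimum enclosing circle.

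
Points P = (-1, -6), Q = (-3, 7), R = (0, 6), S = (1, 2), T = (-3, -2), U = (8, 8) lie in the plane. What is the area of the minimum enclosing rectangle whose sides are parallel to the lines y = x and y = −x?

In coordinates u = x + y, v = x − y the rectangle is axis-aligned; the map (x,y)→(u,v) scales areas by 2.
u-values: -7, 4, 6, 3, -5, 16; range = 16 − (-7) = 23.
v-values: 5, -10, -6, -1, -1, 0; range = 5 − (-10) = 15.
Area = (23 × 15) / 2 = 172.5.

172.5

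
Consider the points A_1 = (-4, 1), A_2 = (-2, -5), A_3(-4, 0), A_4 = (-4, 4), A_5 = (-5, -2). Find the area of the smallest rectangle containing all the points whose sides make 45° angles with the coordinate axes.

In coordinates u = x + y, v = x − y the rectangle is axis-aligned; the map (x,y)→(u,v) scales areas by 2.
u-values: -3, -7, -4, 0, -7; range = 0 − (-7) = 7.
v-values: -5, 3, -4, -8, -3; range = 3 − (-8) = 11.
Area = (7 × 11) / 2 = 38.5.

38.5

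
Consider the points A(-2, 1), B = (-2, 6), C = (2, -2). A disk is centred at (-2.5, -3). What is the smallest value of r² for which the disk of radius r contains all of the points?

The required radius is the distance from (-2.5, -3) to the farthest point.
Squared distances: 16.25, 81.25, 21.25.
Maximum is 81.25, attained at B.

81.25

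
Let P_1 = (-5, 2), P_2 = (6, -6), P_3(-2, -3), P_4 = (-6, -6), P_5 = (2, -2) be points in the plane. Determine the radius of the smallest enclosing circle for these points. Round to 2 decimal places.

By Welzl's lemma the MEC is supported by two points (diametrically opposite) or three points (on a circumcircle).
The minimum enclosing circle is determined by three boundary points: P_1, P_2, P_4.
Their circumcentre is (0, -2.6875) with r² = 46.97265625.
The farthest remaining point P_5 is at distance² 4.47265625 ≤ 46.97265625.
r = √(46.97265625) ≈ 6.85.

6.85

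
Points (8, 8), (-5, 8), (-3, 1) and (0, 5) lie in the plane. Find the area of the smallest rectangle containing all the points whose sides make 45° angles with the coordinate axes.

In coordinates u = x + y, v = x − y the rectangle is axis-aligned; the map (x,y)→(u,v) scales areas by 2.
u-values: 16, 3, -2, 5; range = 16 − (-2) = 18.
v-values: 0, -13, -4, -5; range = 0 − (-13) = 13.
Area = (18 × 13) / 2 = 117.

117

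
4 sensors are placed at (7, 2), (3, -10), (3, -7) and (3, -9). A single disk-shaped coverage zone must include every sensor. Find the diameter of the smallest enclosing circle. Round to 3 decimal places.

12.649

The farthest pair is (7, 2)–(3, -10) with squared distance 160. The circle on this segment as diameter has centre (5, -4) and r² = 160/4 = 40.
Check (3, -7): distance² to centre = 13 ≤ 40, so it lies inside.
All remaining points lie in this disk, and no smaller disk contains both endpoints, so this is the minimum enclosing circle.
Diameter = 2r = 2√40 ≈ 12.649.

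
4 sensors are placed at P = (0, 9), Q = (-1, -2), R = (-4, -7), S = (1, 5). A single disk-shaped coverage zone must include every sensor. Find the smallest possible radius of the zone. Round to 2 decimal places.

The farthest pair is P–R with squared distance 272. The circle on this segment as diameter has centre (-2, 1) and r² = 272/4 = 68.
Check Q: distance² to centre = 10 ≤ 68, so it lies inside.
All remaining points lie in this disk, and no smaller disk contains both endpoints, so this is the minimum enclosing circle.
r = √68 ≈ 8.25.

8.25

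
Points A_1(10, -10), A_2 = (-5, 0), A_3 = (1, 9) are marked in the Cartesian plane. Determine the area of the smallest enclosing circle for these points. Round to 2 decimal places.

347.15

Side lengths²: A_1A_2² = 325, A_1A_3² = 442, A_2A_3² = 117.
Since A_1A_3² = 442 ≥ 325 + 117 = 442, the angle opposite A_1A_3 is not acute, so the smallest enclosing circle has A_1A_3 as diameter.
Centre = midpoint of A_1A_3 = (5.5, -0.5), r² = 442/4 = 110.5.
Area = π·r² = π·110.5 ≈ 347.15.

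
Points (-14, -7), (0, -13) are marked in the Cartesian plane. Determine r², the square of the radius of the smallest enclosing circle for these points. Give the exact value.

58

The smallest circle enclosing two points has them as diameter endpoints.
Centre = midpoint = (-7, -10); r² = |(-14, -7)−(0, -13)|²/4 = 232/4 = 58.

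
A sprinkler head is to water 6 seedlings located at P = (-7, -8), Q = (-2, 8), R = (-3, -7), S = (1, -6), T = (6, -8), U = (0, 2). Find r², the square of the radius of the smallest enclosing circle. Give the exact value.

The minimum enclosing circle is determined by three boundary points: P, Q, T.
Their circumcentre is (-0.5, -1.25) with r² = 87.8125.
The farthest remaining point R is at distance² 39.3125 ≤ 87.8125.

87.8125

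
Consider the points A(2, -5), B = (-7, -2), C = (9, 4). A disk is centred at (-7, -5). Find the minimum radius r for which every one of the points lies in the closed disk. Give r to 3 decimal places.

18.358

The required radius is the distance from (-7, -5) to the farthest point.
Squared distances: 81, 9, 337.
Maximum is 337, attained at C.
r = √337 ≈ 18.358.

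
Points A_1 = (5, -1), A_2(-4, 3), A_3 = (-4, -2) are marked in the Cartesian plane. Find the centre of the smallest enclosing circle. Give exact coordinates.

(5/18, 0.5)

Side lengths²: A_1A_2² = 97, A_1A_3² = 82, A_2A_3² = 25.
Since A_1A_2² = 97 < 82 + 25 = 107, the triangle is acute, so the smallest enclosing circle is the circumcircle.
Circumcentre = (5/18, 0.5), r² = 3977/162.
Centre = (5/18, 0.5).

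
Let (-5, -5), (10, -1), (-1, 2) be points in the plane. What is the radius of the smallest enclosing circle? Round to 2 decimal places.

Call the three points A, B, C in the order given.
Side lengths²: AB² = 241, AC² = 65, BC² = 130.
Since AB² = 241 ≥ 130 + 65 = 195, the angle opposite AB is not acute, so the smallest enclosing circle has AB as diameter.
Centre = midpoint of AB = (2.5, -3), r² = 241/4 = 60.25.
r = √(60.25) ≈ 7.76.

7.76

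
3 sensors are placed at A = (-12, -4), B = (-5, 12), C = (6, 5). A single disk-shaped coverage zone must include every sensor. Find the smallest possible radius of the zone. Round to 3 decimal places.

10.183

Side lengths²: AB² = 305, AC² = 405, BC² = 170.
Since AC² = 405 < 305 + 170 = 475, the triangle is acute, so the smallest enclosing circle is the circumcircle.
Circumcentre = (-3.7, 1.9), r² = 103.7.
r = √(103.7) ≈ 10.183.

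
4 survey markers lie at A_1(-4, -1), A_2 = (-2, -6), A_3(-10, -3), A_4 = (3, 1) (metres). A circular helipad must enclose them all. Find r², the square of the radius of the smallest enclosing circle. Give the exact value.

46.25

A smallest enclosing disk is always determined by at most three of the input points on its boundary.
The farthest pair is A_3–A_4 with squared distance 185. The circle on this segment as diameter has centre (-3.5, -1) and r² = 185/4 = 46.25.
Check A_1: distance² to centre = 0.25 ≤ 46.25, so it lies inside.
All remaining points lie in this disk, and no smaller disk contains both endpoints, so this is the minimum enclosing circle.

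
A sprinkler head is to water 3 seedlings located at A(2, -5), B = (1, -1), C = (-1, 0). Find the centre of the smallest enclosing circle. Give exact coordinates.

Side lengths²: AB² = 17, AC² = 34, BC² = 5.
Since AC² = 34 ≥ 17 + 5 = 22, the angle opposite AC is not acute, so the smallest enclosing circle has AC as diameter.
Centre = midpoint of AC = (0.5, -2.5), r² = 34/4 = 8.5.
Centre = (0.5, -2.5).

(0.5, -2.5)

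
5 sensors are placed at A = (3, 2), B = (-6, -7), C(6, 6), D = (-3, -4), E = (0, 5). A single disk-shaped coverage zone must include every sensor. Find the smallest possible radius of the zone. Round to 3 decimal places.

By Welzl's lemma the MEC is supported by two points (diametrically opposite) or three points (on a circumcircle).
The farthest pair is B–C with squared distance 313. The circle on this segment as diameter has centre (0, -0.5) and r² = 313/4 = 78.25.
Check A: distance² to centre = 15.25 ≤ 78.25, so it lies inside.
All remaining points lie in this disk, and no smaller disk contains both endpoints, so this is the minimum enclosing circle.
r = √(78.25) ≈ 8.846.

8.846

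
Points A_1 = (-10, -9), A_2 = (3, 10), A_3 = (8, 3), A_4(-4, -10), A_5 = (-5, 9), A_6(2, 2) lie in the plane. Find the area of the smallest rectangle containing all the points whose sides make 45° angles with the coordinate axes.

320

In coordinates u = x + y, v = x − y the rectangle is axis-aligned; the map (x,y)→(u,v) scales areas by 2.
u-values: -19, 13, 11, -14, 4, 4; range = 13 − (-19) = 32.
v-values: -1, -7, 5, 6, -14, 0; range = 6 − (-14) = 20.
Area = (32 × 20) / 2 = 320.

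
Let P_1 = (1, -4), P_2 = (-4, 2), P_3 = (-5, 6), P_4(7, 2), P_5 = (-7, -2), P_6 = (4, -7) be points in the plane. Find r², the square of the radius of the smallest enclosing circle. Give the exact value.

A smallest enclosing disk is always determined by at most three of the input points on its boundary.
The farthest pair is P_3–P_6 with squared distance 250. The circle on this segment as diameter has centre (-0.5, -0.5) and r² = 250/4 = 62.5.
Check P_1: distance² to centre = 14.5 ≤ 62.5, so it lies inside.
All remaining points lie in this disk, and no smaller disk contains both endpoints, so this is the minimum enclosing circle.

62.5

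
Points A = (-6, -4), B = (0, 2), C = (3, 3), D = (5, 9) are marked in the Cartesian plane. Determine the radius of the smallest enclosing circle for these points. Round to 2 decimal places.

8.51

By Welzl's lemma the MEC is supported by two points (diametrically opposite) or three points (on a circumcircle).
The farthest pair is A–D with squared distance 290. The circle on this segment as diameter has centre (-0.5, 2.5) and r² = 290/4 = 72.5.
Check B: distance² to centre = 0.5 ≤ 72.5, so it lies inside.
All remaining points lie in this disk, and no smaller disk contains both endpoints, so this is the minimum enclosing circle.
r = √(72.5) ≈ 8.51.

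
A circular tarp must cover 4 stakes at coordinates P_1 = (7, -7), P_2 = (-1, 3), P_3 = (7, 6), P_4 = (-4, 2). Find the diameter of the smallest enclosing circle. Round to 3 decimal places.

15.123

A smallest enclosing disk is always determined by at most three of the input points on its boundary.
The minimum enclosing circle is determined by three boundary points: P_1, P_3, P_4.
Their circumcentre is (69/22, -0.5) with r² = 13837/242.
The farthest remaining point P_2 is at distance² 7105/242 ≤ 13837/242.
Diameter = 2r = 2√(13837/242) ≈ 15.123.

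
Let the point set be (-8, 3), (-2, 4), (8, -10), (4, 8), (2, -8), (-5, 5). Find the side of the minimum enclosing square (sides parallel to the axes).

18

The bounding box has width 16 and height 18.
An axis-aligned square enclosing the set must have side ≥ max(width, height).
So the minimum side is max(16, 18) = 18.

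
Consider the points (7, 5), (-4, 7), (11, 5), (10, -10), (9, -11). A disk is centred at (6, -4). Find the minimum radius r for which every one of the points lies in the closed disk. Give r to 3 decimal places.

14.866

The required radius is the distance from (6, -4) to the farthest point.
Squared distances: 82, 221, 106, 52, 58.
Maximum is 221, attained at (-4, 7).
r = √221 ≈ 14.866.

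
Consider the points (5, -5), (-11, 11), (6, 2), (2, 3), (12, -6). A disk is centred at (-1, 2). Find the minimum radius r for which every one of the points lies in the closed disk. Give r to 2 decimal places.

The required radius is the distance from (-1, 2) to the farthest point.
Squared distances: 85, 181, 49, 10, 233.
Maximum is 233, attained at (12, -6).
r = √233 ≈ 15.26.

15.26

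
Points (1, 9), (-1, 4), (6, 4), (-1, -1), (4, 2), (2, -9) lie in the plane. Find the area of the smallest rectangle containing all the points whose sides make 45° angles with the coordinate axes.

161.5

In coordinates u = x + y, v = x − y the rectangle is axis-aligned; the map (x,y)→(u,v) scales areas by 2.
u-values: 10, 3, 10, -2, 6, -7; range = 10 − (-7) = 17.
v-values: -8, -5, 2, 0, 2, 11; range = 11 − (-8) = 19.
Area = (17 × 19) / 2 = 161.5.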